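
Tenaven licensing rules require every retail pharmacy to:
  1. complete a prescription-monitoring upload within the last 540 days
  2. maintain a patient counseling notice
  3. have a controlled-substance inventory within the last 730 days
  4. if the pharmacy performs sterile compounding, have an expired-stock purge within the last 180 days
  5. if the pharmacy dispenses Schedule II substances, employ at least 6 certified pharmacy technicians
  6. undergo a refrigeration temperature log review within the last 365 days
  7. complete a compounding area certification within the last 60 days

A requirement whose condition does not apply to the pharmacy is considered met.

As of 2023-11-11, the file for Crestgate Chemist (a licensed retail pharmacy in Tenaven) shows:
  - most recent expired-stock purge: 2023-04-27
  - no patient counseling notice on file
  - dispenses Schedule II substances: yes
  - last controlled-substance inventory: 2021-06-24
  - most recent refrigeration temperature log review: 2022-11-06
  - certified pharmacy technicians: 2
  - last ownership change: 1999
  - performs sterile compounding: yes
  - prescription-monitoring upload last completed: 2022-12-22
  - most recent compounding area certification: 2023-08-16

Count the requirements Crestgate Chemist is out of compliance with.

1. prescription-monitoring upload 324 days ago vs limit 540 → met
2. patient counseling notice absent → not met
3. controlled-substance inventory 870 days ago vs limit 730 → not met
4. condition 'performs sterile compounding' holds; expired-stock purge 198 days ago vs limit 180 → not met
5. condition 'dispenses Schedule II substances' holds; certified pharmacy technicians 2 < 6 → not met
6. refrigeration temperature log review 370 days ago vs limit 365 → not met
7. compounding area certification 87 days ago vs limit 60 → not met
Not met: 6 of 7

6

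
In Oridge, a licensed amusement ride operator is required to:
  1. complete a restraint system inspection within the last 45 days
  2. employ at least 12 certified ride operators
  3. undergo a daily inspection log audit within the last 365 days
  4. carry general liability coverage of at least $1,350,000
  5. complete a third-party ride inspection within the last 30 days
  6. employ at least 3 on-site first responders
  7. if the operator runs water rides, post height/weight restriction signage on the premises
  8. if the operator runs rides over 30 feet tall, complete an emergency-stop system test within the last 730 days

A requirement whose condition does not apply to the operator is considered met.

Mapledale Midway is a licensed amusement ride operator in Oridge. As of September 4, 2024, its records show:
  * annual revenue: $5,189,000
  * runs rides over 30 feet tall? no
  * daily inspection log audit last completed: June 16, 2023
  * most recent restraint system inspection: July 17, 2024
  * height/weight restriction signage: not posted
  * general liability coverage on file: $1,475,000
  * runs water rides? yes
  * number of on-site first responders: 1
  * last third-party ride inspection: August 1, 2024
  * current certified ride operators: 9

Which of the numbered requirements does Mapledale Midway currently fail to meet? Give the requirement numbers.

1. restraint system inspection 49 days ago vs limit 45 → not met
2. certified ride operators 9 < 12 → not met
3. daily inspection log audit 446 days ago vs limit 365 → not met
4. general liability coverage $1,475,000 ≥ $1,350,000 → met
5. third-party ride inspection 34 days ago vs limit 30 → not met
6. on-site first responders 1 < 3 → not met
7. condition 'runs water rides' holds; height/weight restriction signage absent → not met
8. condition 'runs rides over 30 feet tall' does not hold → requirement n/a → met
Not met: 1, 2, 3, 5, 6, 7

1, 2, 3, 5, 6, 7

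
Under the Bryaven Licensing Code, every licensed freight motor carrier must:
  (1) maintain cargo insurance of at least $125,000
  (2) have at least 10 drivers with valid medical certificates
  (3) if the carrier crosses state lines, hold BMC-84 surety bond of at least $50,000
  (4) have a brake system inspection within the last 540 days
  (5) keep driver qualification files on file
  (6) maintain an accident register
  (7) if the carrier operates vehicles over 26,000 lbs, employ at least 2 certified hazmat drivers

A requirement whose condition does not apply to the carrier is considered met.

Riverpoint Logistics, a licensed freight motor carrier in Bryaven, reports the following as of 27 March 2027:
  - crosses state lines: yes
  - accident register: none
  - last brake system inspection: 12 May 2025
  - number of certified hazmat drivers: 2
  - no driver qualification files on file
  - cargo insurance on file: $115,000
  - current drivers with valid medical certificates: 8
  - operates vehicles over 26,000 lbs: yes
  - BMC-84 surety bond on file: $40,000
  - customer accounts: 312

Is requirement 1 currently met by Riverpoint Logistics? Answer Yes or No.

No

1. cargo insurance $115,000 < $125,000 → not met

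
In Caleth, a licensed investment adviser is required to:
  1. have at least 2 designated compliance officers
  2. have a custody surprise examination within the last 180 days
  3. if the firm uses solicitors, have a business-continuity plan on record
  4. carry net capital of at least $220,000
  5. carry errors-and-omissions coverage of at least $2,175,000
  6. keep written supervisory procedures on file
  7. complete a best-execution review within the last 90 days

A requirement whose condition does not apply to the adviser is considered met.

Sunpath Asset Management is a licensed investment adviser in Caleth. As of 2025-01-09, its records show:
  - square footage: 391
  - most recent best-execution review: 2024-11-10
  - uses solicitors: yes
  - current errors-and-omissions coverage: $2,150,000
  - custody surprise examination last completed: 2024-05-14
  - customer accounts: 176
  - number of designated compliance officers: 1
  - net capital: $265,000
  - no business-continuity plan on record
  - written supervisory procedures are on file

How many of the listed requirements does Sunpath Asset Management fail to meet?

1. designated compliance officers 1 < 2 → not met
2. custody surprise examination 240 days ago vs limit 180 → not met
3. condition 'uses solicitors' holds; business-continuity plan absent → not met
4. net capital $265,000 ≥ $220,000 → met
5. errors-and-omissions coverage $2,150,000 < $2,175,000 → not met
6. written supervisory procedures present → met
7. best-execution review 60 days ago vs limit 90 → met
Not met: 4 of 7

4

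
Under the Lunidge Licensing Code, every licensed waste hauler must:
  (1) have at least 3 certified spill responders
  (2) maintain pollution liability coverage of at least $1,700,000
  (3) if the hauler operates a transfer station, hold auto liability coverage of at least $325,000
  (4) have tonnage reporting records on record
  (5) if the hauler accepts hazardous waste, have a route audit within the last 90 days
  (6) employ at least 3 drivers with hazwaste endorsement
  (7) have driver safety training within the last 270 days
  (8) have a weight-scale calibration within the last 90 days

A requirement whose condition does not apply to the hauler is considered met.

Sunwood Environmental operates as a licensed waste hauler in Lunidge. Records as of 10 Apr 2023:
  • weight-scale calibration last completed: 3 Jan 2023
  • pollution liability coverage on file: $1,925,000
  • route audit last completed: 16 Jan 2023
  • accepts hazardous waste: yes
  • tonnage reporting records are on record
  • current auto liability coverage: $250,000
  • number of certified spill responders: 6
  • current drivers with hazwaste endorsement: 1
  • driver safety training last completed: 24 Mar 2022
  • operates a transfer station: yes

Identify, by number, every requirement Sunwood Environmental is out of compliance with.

1. certified spill responders 6 ≥ 3 → met
2. pollution liability coverage $1,925,000 ≥ $1,700,000 → met
3. condition 'operates a transfer station' holds; auto liability coverage $250,000 < $325,000 → not met
4. tonnage reporting records present → met
5. condition 'accepts hazardous waste' holds; route audit 84 days ago vs limit 90 → met
6. drivers with hazwaste endorsement 1 < 3 → not met
7. driver safety training 382 days ago vs limit 270 → not met
8. weight-scale calibration 97 days ago vs limit 90 → not met
Not met: 3, 6, 7, 8

3, 6, 7, 8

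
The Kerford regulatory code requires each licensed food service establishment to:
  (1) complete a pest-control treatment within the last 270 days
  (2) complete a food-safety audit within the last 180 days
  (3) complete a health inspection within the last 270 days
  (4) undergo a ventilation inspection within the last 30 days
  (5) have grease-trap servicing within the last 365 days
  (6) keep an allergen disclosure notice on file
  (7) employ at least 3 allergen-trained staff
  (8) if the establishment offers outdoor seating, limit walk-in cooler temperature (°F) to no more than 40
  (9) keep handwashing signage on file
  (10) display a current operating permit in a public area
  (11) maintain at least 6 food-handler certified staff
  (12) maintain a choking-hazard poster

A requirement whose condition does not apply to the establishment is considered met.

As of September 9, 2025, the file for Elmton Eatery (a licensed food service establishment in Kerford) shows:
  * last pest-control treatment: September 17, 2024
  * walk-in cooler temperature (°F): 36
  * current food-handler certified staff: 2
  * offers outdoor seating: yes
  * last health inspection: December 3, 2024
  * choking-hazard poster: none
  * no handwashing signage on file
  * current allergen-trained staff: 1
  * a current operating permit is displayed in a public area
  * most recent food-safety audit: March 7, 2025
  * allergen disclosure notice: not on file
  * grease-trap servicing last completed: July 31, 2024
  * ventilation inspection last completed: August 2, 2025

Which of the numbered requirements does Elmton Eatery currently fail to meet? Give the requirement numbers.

1, 2, 3, 4, 5, 6, 7, 9, 11, 12

1. pest-control treatment 357 days ago vs limit 270 → not met
2. food-safety audit 186 days ago vs limit 180 → not met
3. health inspection 280 days ago vs limit 270 → not met
4. ventilation inspection 38 days ago vs limit 30 → not met
5. grease-trap servicing 405 days ago vs limit 365 → not met
6. allergen disclosure notice absent → not met
7. allergen-trained staff 1 < 3 → not met
8. condition 'offers outdoor seating' holds; walk-in cooler temperature (°F) 36 ≤ 40 → met
9. handwashing signage absent → not met
10. current operating permit present → met
11. food-handler certified staff 2 < 6 → not met
12. choking-hazard poster absent → not met
Not met: 1, 2, 3, 4, 5, 6, 7, 9, 11, 12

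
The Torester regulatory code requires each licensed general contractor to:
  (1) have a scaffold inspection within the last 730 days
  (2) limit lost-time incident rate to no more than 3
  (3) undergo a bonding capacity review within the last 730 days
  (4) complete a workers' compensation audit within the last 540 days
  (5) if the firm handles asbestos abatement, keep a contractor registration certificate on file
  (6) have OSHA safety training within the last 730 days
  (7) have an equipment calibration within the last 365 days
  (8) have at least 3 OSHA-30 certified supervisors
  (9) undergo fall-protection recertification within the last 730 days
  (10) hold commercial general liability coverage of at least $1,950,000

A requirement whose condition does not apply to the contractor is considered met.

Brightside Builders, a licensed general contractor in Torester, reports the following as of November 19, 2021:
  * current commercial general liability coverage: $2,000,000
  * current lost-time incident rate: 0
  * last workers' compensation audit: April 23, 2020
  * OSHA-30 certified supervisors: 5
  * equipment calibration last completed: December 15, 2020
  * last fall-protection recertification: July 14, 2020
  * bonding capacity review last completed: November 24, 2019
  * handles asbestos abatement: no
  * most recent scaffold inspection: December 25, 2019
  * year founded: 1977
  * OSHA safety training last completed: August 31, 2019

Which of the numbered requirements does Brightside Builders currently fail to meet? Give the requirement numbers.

1. scaffold inspection 695 days ago vs limit 730 → met
2. lost-time incident rate 0 ≤ 3 → met
3. bonding capacity review 726 days ago vs limit 730 → met
4. workers' compensation audit 575 days ago vs limit 540 → not met
5. condition 'handles asbestos abatement' does not hold → requirement n/a → met
6. OSHA safety training 811 days ago vs limit 730 → not met
7. equipment calibration 339 days ago vs limit 365 → met
8. OSHA-30 certified supervisors 5 ≥ 3 → met
9. fall-protection recertification 493 days ago vs limit 730 → met
10. commercial general liability coverage $2,000,000 ≥ $1,950,000 → met
Not met: 4, 6

4, 6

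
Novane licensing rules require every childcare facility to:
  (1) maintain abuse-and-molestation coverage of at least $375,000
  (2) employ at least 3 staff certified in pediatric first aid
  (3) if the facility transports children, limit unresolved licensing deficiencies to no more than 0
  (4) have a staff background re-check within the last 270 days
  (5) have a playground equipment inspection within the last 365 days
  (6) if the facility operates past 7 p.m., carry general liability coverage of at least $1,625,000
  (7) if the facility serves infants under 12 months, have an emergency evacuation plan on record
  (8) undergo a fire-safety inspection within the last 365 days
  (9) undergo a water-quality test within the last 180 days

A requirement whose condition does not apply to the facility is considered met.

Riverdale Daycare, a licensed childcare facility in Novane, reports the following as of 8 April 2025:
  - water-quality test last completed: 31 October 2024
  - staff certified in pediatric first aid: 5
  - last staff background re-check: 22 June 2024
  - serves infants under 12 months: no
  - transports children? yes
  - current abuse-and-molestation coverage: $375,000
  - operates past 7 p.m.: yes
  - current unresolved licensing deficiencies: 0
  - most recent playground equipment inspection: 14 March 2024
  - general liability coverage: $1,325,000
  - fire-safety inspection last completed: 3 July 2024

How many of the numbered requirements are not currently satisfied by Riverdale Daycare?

1. abuse-and-molestation coverage $375,000 ≥ $375,000 → met
2. staff certified in pediatric first aid 5 ≥ 3 → met
3. condition 'transports children' holds; unresolved licensing deficiencies 0 ≤ 0 → met
4. staff background re-check 290 days ago vs limit 270 → not met
5. playground equipment inspection 390 days ago vs limit 365 → not met
6. condition 'operates past 7 p.m.' holds; general liability coverage $1,325,000 < $1,625,000 → not met
7. condition 'serves infants under 12 months' does not hold → requirement n/a → met
8. fire-safety inspection 279 days ago vs limit 365 → met
9. water-quality test 159 days ago vs limit 180 → met
Not met: 3 of 9

3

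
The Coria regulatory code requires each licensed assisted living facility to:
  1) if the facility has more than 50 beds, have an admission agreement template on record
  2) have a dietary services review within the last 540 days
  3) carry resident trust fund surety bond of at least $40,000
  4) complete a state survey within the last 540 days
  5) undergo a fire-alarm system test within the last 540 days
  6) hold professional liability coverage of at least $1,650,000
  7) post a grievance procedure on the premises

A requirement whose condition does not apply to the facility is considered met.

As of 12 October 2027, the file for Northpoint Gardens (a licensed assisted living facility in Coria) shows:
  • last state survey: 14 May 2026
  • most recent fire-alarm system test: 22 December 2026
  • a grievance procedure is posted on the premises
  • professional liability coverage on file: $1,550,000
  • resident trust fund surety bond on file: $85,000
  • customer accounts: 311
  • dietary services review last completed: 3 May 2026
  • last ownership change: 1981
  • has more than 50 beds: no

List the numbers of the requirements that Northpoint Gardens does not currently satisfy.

6

1. condition 'has more than 50 beds' does not hold → requirement n/a → met
2. dietary services review 527 days ago vs limit 540 → met
3. resident trust fund surety bond $85,000 ≥ $40,000 → met
4. state survey 516 days ago vs limit 540 → met
5. fire-alarm system test 294 days ago vs limit 540 → met
6. professional liability coverage $1,550,000 < $1,650,000 → not met
7. grievance procedure present → met
Not met: 6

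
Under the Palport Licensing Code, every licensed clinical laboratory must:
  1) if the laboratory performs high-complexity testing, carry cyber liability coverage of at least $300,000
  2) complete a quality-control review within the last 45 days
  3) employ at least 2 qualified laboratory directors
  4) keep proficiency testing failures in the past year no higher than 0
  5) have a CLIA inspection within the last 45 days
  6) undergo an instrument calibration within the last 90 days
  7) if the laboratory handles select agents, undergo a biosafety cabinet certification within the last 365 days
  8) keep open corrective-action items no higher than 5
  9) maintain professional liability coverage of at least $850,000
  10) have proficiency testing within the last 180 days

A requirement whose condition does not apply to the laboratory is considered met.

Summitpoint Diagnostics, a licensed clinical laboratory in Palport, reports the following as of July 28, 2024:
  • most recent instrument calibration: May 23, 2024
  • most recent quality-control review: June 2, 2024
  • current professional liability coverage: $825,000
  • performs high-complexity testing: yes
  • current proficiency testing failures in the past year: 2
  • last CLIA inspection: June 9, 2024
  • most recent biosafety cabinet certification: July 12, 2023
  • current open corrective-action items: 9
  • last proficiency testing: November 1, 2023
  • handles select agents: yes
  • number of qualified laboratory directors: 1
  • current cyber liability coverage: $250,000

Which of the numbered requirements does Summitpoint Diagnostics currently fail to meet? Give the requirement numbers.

1. condition 'performs high-complexity testing' holds; cyber liability coverage $250,000 < $300,000 → not met
2. quality-control review 56 days ago vs limit 45 → not met
3. qualified laboratory directors 1 < 2 → not met
4. proficiency testing failures in the past year 2 > 0 → not met
5. CLIA inspection 49 days ago vs limit 45 → not met
6. instrument calibration 66 days ago vs limit 90 → met
7. condition 'handles select agents' holds; biosafety cabinet certification 382 days ago vs limit 365 → not met
8. open corrective-action items 9 > 5 → not met
9. professional liability coverage $825,000 < $850,000 → not met
10. proficiency testing 270 days ago vs limit 180 → not met
Not met: 1, 2, 3, 4, 5, 7, 8, 9, 10

1, 2, 3, 4, 5, 7, 8, 9, 10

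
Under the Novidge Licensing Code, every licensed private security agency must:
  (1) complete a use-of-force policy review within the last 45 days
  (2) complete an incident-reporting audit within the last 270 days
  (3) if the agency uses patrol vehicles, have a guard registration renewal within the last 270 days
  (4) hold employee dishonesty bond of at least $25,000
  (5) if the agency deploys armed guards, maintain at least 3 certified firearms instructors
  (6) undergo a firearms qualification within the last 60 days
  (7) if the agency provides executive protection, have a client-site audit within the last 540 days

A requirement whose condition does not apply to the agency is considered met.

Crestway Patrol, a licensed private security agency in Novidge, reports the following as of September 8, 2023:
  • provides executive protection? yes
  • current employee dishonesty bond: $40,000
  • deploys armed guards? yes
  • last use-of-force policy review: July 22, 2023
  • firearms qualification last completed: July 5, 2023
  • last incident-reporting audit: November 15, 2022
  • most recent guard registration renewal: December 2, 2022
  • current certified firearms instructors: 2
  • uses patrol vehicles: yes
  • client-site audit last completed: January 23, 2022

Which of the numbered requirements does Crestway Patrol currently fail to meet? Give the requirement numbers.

1, 2, 3, 5, 6, 7

1. use-of-force policy review 48 days ago vs limit 45 → not met
2. incident-reporting audit 297 days ago vs limit 270 → not met
3. condition 'uses patrol vehicles' holds; guard registration renewal 280 days ago vs limit 270 → not met
4. employee dishonesty bond $40,000 ≥ $25,000 → met
5. condition 'deploys armed guards' holds; certified firearms instructors 2 < 3 → not met
6. firearms qualification 65 days ago vs limit 60 → not met
7. condition 'provides executive protection' holds; client-site audit 593 days ago vs limit 540 → not met
Not met: 1, 2, 3, 5, 6, 7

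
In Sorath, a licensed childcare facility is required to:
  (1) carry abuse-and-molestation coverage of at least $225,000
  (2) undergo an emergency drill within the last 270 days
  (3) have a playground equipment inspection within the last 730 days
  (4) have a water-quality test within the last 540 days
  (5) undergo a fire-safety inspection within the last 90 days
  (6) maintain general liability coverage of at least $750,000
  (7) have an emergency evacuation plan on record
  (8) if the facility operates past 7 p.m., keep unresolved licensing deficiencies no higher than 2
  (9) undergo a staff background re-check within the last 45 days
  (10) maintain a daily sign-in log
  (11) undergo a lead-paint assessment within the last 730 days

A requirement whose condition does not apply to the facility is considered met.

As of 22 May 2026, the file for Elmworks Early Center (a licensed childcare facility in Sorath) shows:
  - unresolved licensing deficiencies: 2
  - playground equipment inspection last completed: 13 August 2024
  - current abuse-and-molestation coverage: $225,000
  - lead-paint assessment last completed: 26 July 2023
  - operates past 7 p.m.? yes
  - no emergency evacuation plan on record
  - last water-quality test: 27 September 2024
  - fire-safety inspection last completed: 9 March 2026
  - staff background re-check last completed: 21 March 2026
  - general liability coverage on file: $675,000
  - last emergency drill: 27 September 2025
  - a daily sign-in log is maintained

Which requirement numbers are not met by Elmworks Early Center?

4, 6, 7, 9, 11

1. abuse-and-molestation coverage $225,000 ≥ $225,000 → met
2. emergency drill 237 days ago vs limit 270 → met
3. playground equipment inspection 647 days ago vs limit 730 → met
4. water-quality test 602 days ago vs limit 540 → not met
5. fire-safety inspection 74 days ago vs limit 90 → met
6. general liability coverage $675,000 < $750,000 → not met
7. emergency evacuation plan absent → not met
8. condition 'operates past 7 p.m.' holds; unresolved licensing deficiencies 2 ≤ 2 → met
9. staff background re-check 62 days ago vs limit 45 → not met
10. daily sign-in log present → met
11. lead-paint assessment 1031 days ago vs limit 730 → not met
Not met: 4, 6, 7, 9, 11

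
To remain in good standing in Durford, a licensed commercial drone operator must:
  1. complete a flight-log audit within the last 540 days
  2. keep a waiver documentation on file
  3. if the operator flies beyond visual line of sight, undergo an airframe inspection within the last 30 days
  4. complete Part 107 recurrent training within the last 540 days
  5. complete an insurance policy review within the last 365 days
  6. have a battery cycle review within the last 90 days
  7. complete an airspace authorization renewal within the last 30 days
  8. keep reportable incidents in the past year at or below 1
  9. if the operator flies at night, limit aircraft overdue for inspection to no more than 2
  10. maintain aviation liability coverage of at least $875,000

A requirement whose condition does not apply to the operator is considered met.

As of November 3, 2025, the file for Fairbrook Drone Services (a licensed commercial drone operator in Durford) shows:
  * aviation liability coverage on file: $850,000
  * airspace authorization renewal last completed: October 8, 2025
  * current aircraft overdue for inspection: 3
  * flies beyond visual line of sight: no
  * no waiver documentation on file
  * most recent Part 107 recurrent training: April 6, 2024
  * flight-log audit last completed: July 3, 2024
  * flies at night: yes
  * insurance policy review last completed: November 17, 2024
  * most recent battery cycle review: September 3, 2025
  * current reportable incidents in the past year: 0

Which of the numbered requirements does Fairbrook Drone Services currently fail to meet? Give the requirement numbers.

1. flight-log audit 488 days ago vs limit 540 → met
2. waiver documentation absent → not met
3. condition 'flies beyond visual line of sight' does not hold → requirement n/a → met
4. Part 107 recurrent training 576 days ago vs limit 540 → not met
5. insurance policy review 351 days ago vs limit 365 → met
6. battery cycle review 61 days ago vs limit 90 → met
7. airspace authorization renewal 26 days ago vs limit 30 → met
8. reportable incidents in the past year 0 ≤ 1 → met
9. condition 'flies at night' holds; aircraft overdue for inspection 3 > 2 → not met
10. aviation liability coverage $850,000 < $875,000 → not met
Not met: 2, 4, 9, 10

2, 4, 9, 10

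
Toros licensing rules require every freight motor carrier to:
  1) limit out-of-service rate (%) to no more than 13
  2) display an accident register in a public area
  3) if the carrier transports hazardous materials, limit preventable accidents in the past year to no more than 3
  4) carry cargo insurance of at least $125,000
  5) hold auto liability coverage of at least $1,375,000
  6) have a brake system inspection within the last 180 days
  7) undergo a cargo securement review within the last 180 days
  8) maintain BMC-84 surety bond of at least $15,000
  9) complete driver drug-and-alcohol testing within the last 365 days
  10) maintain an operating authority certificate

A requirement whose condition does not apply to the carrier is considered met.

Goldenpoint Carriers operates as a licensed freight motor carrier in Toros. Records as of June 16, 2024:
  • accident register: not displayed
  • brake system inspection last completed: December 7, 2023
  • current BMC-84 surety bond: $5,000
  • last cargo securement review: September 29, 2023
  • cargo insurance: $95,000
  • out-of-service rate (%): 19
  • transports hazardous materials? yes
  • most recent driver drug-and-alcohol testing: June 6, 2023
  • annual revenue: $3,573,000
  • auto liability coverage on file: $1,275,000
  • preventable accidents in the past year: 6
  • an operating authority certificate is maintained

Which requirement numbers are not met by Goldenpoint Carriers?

1. out-of-service rate (%) 19 > 13 → not met
2. accident register absent → not met
3. condition 'transports hazardous materials' holds; preventable accidents in the past year 6 > 3 → not met
4. cargo insurance $95,000 < $125,000 → not met
5. auto liability coverage $1,275,000 < $1,375,000 → not met
6. brake system inspection 192 days ago vs limit 180 → not met
7. cargo securement review 261 days ago vs limit 180 → not met
8. BMC-84 surety bond $5,000 < $15,000 → not met
9. driver drug-and-alcohol testing 376 days ago vs limit 365 → not met
10. operating authority certificate present → met
Not met: 1, 2, 3, 4, 5, 6, 7, 8, 9

1, 2, 3, 4, 5, 6, 7, 8, 9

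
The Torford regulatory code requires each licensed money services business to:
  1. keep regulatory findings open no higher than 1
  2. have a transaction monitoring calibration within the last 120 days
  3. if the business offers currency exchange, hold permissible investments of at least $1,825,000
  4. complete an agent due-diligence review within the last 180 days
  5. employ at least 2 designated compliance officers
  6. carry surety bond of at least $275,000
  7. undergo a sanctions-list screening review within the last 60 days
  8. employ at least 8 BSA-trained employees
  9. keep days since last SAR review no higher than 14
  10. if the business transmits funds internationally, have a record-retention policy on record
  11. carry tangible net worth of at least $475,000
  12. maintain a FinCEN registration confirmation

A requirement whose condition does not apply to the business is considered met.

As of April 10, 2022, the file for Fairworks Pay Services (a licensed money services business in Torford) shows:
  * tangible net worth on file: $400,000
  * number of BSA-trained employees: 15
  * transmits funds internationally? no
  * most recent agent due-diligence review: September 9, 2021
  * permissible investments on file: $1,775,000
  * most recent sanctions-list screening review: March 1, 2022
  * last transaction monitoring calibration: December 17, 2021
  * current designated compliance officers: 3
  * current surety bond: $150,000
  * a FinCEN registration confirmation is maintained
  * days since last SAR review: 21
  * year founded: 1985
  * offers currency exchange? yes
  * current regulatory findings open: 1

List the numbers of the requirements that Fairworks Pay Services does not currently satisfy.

3, 4, 6, 9, 11

1. regulatory findings open 1 ≤ 1 → met
2. transaction monitoring calibration 114 days ago vs limit 120 → met
3. condition 'offers currency exchange' holds; permissible investments $1,775,000 < $1,825,000 → not met
4. agent due-diligence review 213 days ago vs limit 180 → not met
5. designated compliance officers 3 ≥ 2 → met
6. surety bond $150,000 < $275,000 → not met
7. sanctions-list screening review 40 days ago vs limit 60 → met
8. BSA-trained employees 15 ≥ 8 → met
9. days since last SAR review 21 > 14 → not met
10. condition 'transmits funds internationally' does not hold → requirement n/a → met
11. tangible net worth $400,000 < $475,000 → not met
12. FinCEN registration confirmation present → met
Not met: 3, 4, 6, 9, 11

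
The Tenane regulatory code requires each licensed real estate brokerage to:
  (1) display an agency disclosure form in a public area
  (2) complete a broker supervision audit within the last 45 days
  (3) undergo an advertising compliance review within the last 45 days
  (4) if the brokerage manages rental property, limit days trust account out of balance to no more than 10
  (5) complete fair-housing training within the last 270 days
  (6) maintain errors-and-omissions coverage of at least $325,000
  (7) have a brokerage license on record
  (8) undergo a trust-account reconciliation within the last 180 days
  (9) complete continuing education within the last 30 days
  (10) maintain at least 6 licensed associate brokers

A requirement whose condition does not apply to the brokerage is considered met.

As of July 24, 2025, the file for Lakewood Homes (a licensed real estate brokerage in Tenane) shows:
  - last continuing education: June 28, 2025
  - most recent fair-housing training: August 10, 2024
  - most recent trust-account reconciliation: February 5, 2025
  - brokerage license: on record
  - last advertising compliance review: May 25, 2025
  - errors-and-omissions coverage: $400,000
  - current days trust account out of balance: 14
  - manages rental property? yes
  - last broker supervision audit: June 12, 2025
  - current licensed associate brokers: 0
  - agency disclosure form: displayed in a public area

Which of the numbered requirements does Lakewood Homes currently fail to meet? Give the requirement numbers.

3, 4, 5, 10

1. agency disclosure form present → met
2. broker supervision audit 42 days ago vs limit 45 → met
3. advertising compliance review 60 days ago vs limit 45 → not met
4. condition 'manages rental property' holds; days trust account out of balance 14 > 10 → not met
5. fair-housing training 348 days ago vs limit 270 → not met
6. errors-and-omissions coverage $400,000 ≥ $325,000 → met
7. brokerage license present → met
8. trust-account reconciliation 169 days ago vs limit 180 → met
9. continuing education 26 days ago vs limit 30 → met
10. licensed associate brokers 0 < 6 → not met
Not met: 3, 4, 5, 10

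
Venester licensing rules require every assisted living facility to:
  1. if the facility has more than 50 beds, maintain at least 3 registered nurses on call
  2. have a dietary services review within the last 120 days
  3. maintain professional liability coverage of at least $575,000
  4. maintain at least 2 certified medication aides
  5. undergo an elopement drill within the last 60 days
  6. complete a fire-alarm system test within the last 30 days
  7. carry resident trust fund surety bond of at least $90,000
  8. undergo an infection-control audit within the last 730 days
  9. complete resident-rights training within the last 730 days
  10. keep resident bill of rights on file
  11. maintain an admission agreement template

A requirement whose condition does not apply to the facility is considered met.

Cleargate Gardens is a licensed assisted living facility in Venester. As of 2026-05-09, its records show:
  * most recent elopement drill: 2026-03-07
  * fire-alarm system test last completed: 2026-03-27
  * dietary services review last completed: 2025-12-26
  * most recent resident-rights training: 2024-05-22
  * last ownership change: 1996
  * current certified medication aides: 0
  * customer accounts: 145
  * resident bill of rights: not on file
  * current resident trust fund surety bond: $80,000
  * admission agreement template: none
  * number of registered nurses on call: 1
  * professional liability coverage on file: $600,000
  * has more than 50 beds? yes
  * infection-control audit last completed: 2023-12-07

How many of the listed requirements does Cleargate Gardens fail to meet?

1. condition 'has more than 50 beds' holds; registered nurses on call 1 < 3 → not met
2. dietary services review 134 days ago vs limit 120 → not met
3. professional liability coverage $600,000 ≥ $575,000 → met
4. certified medication aides 0 < 2 → not met
5. elopement drill 63 days ago vs limit 60 → not met
6. fire-alarm system test 43 days ago vs limit 30 → not met
7. resident trust fund surety bond $80,000 < $90,000 → not met
8. infection-control audit 884 days ago vs limit 730 → not met
9. resident-rights training 717 days ago vs limit 730 → met
10. resident bill of rights absent → not met
11. admission agreement template absent → not met
Not met: 9 of 11

9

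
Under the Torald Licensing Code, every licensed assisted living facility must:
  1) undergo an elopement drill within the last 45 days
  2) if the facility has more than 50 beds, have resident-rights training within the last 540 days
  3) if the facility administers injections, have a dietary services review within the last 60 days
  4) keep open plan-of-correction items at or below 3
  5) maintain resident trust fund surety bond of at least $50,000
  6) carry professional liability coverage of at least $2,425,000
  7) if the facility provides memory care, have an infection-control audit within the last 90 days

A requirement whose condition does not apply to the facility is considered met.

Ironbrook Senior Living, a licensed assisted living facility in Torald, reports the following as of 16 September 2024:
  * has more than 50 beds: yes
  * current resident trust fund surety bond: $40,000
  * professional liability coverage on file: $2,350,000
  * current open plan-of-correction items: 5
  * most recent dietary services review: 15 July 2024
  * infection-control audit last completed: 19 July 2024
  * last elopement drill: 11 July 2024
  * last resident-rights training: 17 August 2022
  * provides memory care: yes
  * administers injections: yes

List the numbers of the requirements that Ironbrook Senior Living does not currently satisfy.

1, 2, 3, 4, 5, 6

1. elopement drill 67 days ago vs limit 45 → not met
2. condition 'has more than 50 beds' holds; resident-rights training 761 days ago vs limit 540 → not met
3. condition 'administers injections' holds; dietary services review 63 days ago vs limit 60 → not met
4. open plan-of-correction items 5 > 3 → not met
5. resident trust fund surety bond $40,000 < $50,000 → not met
6. professional liability coverage $2,350,000 < $2,425,000 → not met
7. condition 'provides memory care' holds; infection-control audit 59 days ago vs limit 90 → met
Not met: 1, 2, 3, 4, 5, 6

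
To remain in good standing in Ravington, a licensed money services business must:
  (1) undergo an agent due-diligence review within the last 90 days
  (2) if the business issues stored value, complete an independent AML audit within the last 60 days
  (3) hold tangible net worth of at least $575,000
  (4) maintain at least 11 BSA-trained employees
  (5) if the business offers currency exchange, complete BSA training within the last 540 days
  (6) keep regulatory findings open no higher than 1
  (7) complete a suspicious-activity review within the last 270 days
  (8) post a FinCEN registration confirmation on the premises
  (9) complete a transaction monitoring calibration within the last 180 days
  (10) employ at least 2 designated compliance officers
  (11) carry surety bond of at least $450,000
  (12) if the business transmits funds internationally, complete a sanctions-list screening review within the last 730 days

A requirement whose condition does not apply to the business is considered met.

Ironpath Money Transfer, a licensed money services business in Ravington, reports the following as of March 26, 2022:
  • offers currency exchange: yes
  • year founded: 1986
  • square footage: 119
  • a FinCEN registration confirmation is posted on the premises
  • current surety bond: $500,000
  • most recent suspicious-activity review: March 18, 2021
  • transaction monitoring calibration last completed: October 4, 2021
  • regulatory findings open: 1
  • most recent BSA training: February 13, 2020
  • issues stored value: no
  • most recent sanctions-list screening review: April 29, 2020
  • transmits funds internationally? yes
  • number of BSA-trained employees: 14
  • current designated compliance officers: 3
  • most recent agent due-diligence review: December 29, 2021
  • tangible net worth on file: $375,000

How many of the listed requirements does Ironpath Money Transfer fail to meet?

3

1. agent due-diligence review 87 days ago vs limit 90 → met
2. condition 'issues stored value' does not hold → requirement n/a → met
3. tangible net worth $375,000 < $575,000 → not met
4. BSA-trained employees 14 ≥ 11 → met
5. condition 'offers currency exchange' holds; BSA training 772 days ago vs limit 540 → not met
6. regulatory findings open 1 ≤ 1 → met
7. suspicious-activity review 373 days ago vs limit 270 → not met
8. FinCEN registration confirmation present → met
9. transaction monitoring calibration 173 days ago vs limit 180 → met
10. designated compliance officers 3 ≥ 2 → met
11. surety bond $500,000 ≥ $450,000 → met
12. condition 'transmits funds internationally' holds; sanctions-list screening review 696 days ago vs limit 730 → met
Not met: 3 of 12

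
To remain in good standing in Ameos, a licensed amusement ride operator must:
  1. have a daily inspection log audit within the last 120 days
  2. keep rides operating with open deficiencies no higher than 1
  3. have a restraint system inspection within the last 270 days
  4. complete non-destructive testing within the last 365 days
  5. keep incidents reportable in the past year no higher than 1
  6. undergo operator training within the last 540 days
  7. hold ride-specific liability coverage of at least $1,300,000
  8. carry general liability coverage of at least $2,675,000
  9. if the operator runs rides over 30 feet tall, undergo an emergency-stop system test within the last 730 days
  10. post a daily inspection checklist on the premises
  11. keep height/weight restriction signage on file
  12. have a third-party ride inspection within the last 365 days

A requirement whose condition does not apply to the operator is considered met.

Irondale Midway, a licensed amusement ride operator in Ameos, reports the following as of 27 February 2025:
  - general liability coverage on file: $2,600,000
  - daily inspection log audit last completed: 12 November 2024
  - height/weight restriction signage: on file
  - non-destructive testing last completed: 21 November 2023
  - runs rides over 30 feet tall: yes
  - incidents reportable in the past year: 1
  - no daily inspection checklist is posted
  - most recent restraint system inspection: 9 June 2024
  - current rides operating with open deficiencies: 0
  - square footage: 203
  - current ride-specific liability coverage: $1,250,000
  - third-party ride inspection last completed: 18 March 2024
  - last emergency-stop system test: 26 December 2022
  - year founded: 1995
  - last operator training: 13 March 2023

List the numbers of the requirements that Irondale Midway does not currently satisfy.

1. daily inspection log audit 107 days ago vs limit 120 → met
2. rides operating with open deficiencies 0 ≤ 1 → met
3. restraint system inspection 263 days ago vs limit 270 → met
4. non-destructive testing 464 days ago vs limit 365 → not met
5. incidents reportable in the past year 1 ≤ 1 → met
6. operator training 717 days ago vs limit 540 → not met
7. ride-specific liability coverage $1,250,000 < $1,300,000 → not met
8. general liability coverage $2,600,000 < $2,675,000 → not met
9. condition 'runs rides over 30 feet tall' holds; emergency-stop system test 794 days ago vs limit 730 → not met
10. daily inspection checklist absent → not met
11. height/weight restriction signage present → met
12. third-party ride inspection 346 days ago vs limit 365 → met
Not met: 4, 6, 7, 8, 9, 10

4, 6, 7, 8, 9, 10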